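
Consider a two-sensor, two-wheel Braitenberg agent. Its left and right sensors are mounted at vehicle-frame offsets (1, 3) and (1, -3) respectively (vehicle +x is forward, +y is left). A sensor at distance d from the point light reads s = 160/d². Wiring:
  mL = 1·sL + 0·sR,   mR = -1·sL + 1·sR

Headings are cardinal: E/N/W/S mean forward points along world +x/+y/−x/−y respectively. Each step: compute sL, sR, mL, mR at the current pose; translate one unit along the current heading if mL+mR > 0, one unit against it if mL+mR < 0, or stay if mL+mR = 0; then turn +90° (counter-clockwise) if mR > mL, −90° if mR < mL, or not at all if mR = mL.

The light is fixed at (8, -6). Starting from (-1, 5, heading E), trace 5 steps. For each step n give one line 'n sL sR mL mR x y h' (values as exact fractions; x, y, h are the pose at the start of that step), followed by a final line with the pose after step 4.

n=0: pose=(-1,5,E); sL=8/13, sR=5/4; mL=8/13, mR=33/52; mL+mR=5/4 → advance +1; mR−mL=1/52 → turn +1·90°
n=1: pose=(0,5,N); sL=32/53, sR=160/169; mL=32/53, mR=3072/8957; mL+mR=160/169 → advance +1; mR−mL=-2336/8957 → turn -1·90°
n=2: pose=(0,6,E); sL=80/137, sR=16/13; mL=80/137, mR=1152/1781; mL+mR=16/13 → advance +1; mR−mL=112/1781 → turn +1·90°
n=3: pose=(1,6,N); sL=160/269, sR=32/37; mL=160/269, mR=2688/9953; mL+mR=32/37 → advance +1; mR−mL=-3232/9953 → turn -1·90°
n=4: pose=(1,7,E); sL=40/73, sR=20/17; mL=40/73, mR=780/1241; mL+mR=20/17 → advance +1; mR−mL=100/1241 → turn +1·90°

0 8/13 5/4 8/13 33/52 -1 5 E
1 32/53 160/169 32/53 3072/8957 0 5 N
2 80/137 16/13 80/137 1152/1781 0 6 E
3 160/269 32/37 160/269 2688/9953 1 6 N
4 40/73 20/17 40/73 780/1241 1 7 E
final 2 7 N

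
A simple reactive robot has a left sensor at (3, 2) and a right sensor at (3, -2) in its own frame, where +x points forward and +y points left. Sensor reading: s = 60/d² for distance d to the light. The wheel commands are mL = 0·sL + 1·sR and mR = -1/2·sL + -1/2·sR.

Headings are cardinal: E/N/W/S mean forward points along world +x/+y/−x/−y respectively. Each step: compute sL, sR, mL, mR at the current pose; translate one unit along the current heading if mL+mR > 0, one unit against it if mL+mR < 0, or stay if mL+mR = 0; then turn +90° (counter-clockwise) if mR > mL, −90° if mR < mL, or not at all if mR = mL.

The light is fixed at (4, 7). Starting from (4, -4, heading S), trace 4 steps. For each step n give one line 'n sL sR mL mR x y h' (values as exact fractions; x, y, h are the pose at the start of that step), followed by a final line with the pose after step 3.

n=0: pose=(4,-4,S); sL=3/10, sR=3/10; mL=3/10, mR=-3/10; mL+mR=0 → advance +0; mR−mL=-3/5 → turn -1·90°
n=1: pose=(4,-4,W); sL=30/89, sR=2/3; mL=2/3, mR=-134/267; mL+mR=44/267 → advance +1; mR−mL=-104/89 → turn -1·90°
n=2: pose=(3,-4,N); sL=60/73, sR=12/13; mL=12/13, mR=-828/949; mL+mR=48/949 → advance +1; mR−mL=-1704/949 → turn -1·90°
n=3: pose=(3,-3,E); sL=15/17, sR=15/37; mL=15/37, mR=-405/629; mL+mR=-150/629 → advance -1; mR−mL=-660/629 → turn -1·90°

0 3/10 3/10 3/10 -3/10 4 -4 S
1 30/89 2/3 2/3 -134/267 4 -4 W
2 60/73 12/13 12/13 -828/949 3 -4 N
3 15/17 15/37 15/37 -405/629 3 -3 E
final 2 -3 S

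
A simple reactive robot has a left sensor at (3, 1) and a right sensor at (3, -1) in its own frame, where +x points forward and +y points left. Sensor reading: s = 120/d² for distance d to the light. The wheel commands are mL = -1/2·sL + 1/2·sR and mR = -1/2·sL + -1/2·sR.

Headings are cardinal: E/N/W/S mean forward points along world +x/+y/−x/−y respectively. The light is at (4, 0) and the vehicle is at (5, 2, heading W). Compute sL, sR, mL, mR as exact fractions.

24 120/13 -96/13 -216/13

left sensor world pos  = (2, 1); dL² = 5
right sensor world pos = (2, 3); dR² = 13
sL = 120/5 = 24
sR = 120/13 = 120/13
mL = -1/2·sL + 1/2·sR = -96/13
mR = -1/2·sL + -1/2·sR = -216/13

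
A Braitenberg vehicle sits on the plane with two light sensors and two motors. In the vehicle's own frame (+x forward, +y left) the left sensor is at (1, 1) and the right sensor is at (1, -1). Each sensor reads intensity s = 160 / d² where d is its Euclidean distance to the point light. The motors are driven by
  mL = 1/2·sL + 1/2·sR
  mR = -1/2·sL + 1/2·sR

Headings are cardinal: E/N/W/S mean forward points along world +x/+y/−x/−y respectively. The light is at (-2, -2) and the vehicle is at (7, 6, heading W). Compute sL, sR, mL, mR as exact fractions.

160/113 32/29 4128/3277 -512/3277

left sensor world pos  = (6, 5); dL² = 113
right sensor world pos = (6, 7); dR² = 145
sL = 160/113 = 160/113
sR = 160/145 = 32/29
mL = 1/2·sL + 1/2·sR = 4128/3277
mR = -1/2·sL + 1/2·sR = -512/3277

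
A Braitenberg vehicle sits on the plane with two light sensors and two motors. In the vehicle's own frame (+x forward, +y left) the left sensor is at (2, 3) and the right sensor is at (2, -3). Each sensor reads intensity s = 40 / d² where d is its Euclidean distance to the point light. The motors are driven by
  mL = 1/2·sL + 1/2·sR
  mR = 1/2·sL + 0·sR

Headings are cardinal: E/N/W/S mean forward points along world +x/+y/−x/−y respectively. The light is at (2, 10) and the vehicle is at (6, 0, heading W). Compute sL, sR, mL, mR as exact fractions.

40/173 40/53 4520/9169 20/173

left sensor world pos  = (4, -3); dL² = 173
right sensor world pos = (4, 3); dR² = 53
sL = 40/173 = 40/173
sR = 40/53 = 40/53
mL = 1/2·sL + 1/2·sR = 4520/9169
mR = 1/2·sL + 0·sR = 20/173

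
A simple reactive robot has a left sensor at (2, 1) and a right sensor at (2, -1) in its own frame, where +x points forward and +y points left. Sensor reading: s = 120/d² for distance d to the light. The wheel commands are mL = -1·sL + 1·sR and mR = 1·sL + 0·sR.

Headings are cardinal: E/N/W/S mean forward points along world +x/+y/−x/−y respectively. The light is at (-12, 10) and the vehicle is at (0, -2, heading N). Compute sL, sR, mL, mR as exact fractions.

120/221 120/269 -5760/59449 120/221

left sensor world pos  = (-1, 0); dL² = 221
right sensor world pos = (1, 0); dR² = 269
sL = 120/221 = 120/221
sR = 120/269 = 120/269
mL = -1·sL + 1·sR = -5760/59449
mR = 1·sL + 0·sR = 120/221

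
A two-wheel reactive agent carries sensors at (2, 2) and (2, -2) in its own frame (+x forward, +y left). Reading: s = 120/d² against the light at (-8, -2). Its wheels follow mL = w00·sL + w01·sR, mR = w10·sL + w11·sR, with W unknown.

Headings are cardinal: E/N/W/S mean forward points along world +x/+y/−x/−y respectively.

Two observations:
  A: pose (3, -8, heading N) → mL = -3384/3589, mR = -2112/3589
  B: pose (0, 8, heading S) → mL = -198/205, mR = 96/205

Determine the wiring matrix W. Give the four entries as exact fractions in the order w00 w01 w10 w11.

obs A: pose=(3,-8,N) → sL=120/97, sR=24/37, mL=-3384/3589, mR=-2112/3589
obs B: pose=(0,8,S) → sL=30/41, sR=6/5, mL=-198/205, mR=96/205
sensor matrix S = [[120/97, 24/37], [30/41, 6/5]]; det S = 148608/147149
solve [mL_A; mL_B] = S·[w00; w01] and [mR_A; mR_B] = S·[w10; w11]:
  w00 = -1/2, w01 = -1/2, w10 = -1, w11 = 1

-1/2 -1/2 -1 1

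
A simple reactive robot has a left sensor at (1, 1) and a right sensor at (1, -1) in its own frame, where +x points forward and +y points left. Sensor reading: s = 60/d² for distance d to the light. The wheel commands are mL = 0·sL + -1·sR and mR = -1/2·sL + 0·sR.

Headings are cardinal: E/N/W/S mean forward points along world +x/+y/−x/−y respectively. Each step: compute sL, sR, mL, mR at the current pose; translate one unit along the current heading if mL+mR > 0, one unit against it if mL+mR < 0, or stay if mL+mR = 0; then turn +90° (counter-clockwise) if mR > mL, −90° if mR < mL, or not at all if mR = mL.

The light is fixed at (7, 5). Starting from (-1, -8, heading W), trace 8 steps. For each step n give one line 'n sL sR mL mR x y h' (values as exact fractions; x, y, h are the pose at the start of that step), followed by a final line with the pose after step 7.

0 60/277 4/15 -4/15 -30/277 -1 -8 W
1 15/58 3/13 -3/13 -15/116 0 -8 S
2 60/157 12/41 -12/41 -30/157 0 -7 E
3 30/101 6/17 -6/17 -15/101 -1 -7 N
4 60/277 4/15 -4/15 -30/277 -1 -8 W
5 15/58 3/13 -3/13 -15/116 0 -8 S
6 60/157 12/41 -12/41 -30/157 0 -7 E
7 30/101 6/17 -6/17 -15/101 -1 -7 N
final -1 -8 W

n=0: pose=(-1,-8,W); sL=60/277, sR=4/15; mL=-4/15, mR=-30/277; mL+mR=-1558/4155 → advance -1; mR−mL=658/4155 → turn +1·90°
n=1: pose=(0,-8,S); sL=15/58, sR=3/13; mL=-3/13, mR=-15/116; mL+mR=-543/1508 → advance -1; mR−mL=153/1508 → turn +1·90°
n=2: pose=(0,-7,E); sL=60/157, sR=12/41; mL=-12/41, mR=-30/157; mL+mR=-3114/6437 → advance -1; mR−mL=654/6437 → turn +1·90°
n=3: pose=(-1,-7,N); sL=30/101, sR=6/17; mL=-6/17, mR=-15/101; mL+mR=-861/1717 → advance -1; mR−mL=351/1717 → turn +1·90°
n=4: pose=(-1,-8,W); sL=60/277, sR=4/15; mL=-4/15, mR=-30/277; mL+mR=-1558/4155 → advance -1; mR−mL=658/4155 → turn +1·90°
n=5: pose=(0,-8,S); sL=15/58, sR=3/13; mL=-3/13, mR=-15/116; mL+mR=-543/1508 → advance -1; mR−mL=153/1508 → turn +1·90°
n=6: pose=(0,-7,E); sL=60/157, sR=12/41; mL=-12/41, mR=-30/157; mL+mR=-3114/6437 → advance -1; mR−mL=654/6437 → turn +1·90°
n=7: pose=(-1,-7,N); sL=30/101, sR=6/17; mL=-6/17, mR=-15/101; mL+mR=-861/1717 → advance -1; mR−mL=351/1717 → turn +1·90°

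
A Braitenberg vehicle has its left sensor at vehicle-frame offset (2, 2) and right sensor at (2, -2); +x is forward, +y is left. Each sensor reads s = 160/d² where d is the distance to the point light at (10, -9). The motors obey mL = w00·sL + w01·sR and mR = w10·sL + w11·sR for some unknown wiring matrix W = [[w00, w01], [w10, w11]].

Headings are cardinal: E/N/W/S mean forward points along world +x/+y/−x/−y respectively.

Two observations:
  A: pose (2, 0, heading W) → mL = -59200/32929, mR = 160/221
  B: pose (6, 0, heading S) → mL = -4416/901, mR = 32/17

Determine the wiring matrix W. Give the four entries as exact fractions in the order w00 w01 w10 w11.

-1 -1 0 1

obs A: pose=(2,0,W) → sL=160/149, sR=160/221, mL=-59200/32929, mR=160/221
obs B: pose=(6,0,S) → sL=160/53, sR=32/17, mL=-4416/901, mR=32/17
sensor matrix S = [[160/149, 160/221], [160/53, 32/17]]; det S = -286720/1745237
solve [mL_A; mL_B] = S·[w00; w01] and [mR_A; mR_B] = S·[w10; w11]:
  w00 = -1, w01 = -1, w10 = 0, w11 = 1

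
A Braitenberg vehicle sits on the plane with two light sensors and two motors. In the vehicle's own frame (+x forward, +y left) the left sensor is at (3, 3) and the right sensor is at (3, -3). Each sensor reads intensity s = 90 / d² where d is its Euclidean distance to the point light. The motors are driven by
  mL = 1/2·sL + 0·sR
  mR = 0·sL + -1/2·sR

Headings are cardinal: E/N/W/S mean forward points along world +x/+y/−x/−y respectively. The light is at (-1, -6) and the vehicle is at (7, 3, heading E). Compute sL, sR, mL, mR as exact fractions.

left sensor world pos  = (10, 6); dL² = 265
right sensor world pos = (10, 0); dR² = 157
sL = 90/265 = 18/53
sR = 90/157 = 90/157
mL = 1/2·sL + 0·sR = 9/53
mR = 0·sL + -1/2·sR = -45/157

18/53 90/157 9/53 -45/157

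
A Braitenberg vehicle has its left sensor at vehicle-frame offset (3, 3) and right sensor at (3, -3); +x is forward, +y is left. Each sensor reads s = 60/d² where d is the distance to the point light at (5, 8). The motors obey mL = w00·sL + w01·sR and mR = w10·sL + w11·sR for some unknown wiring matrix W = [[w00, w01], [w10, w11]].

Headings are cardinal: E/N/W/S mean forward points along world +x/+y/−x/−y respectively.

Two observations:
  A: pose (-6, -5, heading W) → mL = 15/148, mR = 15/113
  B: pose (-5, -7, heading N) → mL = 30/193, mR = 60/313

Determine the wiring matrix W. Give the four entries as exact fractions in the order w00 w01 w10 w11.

0 1/2 1 0

obs A: pose=(-6,-5,W) → sL=15/113, sR=15/74, mL=15/148, mR=15/113
obs B: pose=(-5,-7,N) → sL=60/313, sR=60/193, mL=30/193, mR=60/313
sensor matrix S = [[15/113, 15/74], [60/313, 60/193]]; det S = 608850/252570029
solve [mL_A; mL_B] = S·[w00; w01] and [mR_A; mR_B] = S·[w10; w11]:
  w00 = 0, w01 = 1/2, w10 = 1, w11 = 0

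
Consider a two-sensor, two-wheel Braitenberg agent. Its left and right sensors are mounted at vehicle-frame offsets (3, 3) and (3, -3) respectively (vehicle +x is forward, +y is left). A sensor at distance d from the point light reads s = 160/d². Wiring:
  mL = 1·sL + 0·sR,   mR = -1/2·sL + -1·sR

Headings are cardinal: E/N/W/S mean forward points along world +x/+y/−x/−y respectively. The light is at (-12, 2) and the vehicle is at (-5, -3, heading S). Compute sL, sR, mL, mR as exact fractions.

40/41 2 40/41 -102/41

left sensor world pos  = (-2, -6); dL² = 164
right sensor world pos = (-8, -6); dR² = 80
sL = 160/164 = 40/41
sR = 160/80 = 2
mL = 1·sL + 0·sR = 40/41
mR = -1/2·sL + -1·sR = -102/41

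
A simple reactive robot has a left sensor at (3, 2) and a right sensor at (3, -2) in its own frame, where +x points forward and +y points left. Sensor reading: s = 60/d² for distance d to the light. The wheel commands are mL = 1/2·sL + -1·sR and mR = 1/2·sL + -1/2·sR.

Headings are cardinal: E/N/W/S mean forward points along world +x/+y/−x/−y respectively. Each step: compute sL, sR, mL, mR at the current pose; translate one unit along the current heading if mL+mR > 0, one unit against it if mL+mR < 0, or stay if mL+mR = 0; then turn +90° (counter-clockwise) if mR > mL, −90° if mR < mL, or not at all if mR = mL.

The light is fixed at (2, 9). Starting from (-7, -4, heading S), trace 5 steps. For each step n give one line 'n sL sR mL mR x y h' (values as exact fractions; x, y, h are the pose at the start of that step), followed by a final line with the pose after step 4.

0 12/61 60/377 -1398/22997 432/22997 -7 -4 S
1 15/34 15/58 -75/1972 45/493 -7 -3 E
2 60/181 20/39 -2450/7059 -640/7059 -6 -3 N
3 30/173 30/121 -3375/20933 -780/20933 -6 -4 W
4 60/281 60/337 -6750/94697 1680/94697 -5 -4 S
final -5 -3 E

n=0: pose=(-7,-4,S); sL=12/61, sR=60/377; mL=-1398/22997, mR=432/22997; mL+mR=-966/22997 → advance -1; mR−mL=30/377 → turn +1·90°
n=1: pose=(-7,-3,E); sL=15/34, sR=15/58; mL=-75/1972, mR=45/493; mL+mR=105/1972 → advance +1; mR−mL=15/116 → turn +1·90°
n=2: pose=(-6,-3,N); sL=60/181, sR=20/39; mL=-2450/7059, mR=-640/7059; mL+mR=-1030/2353 → advance -1; mR−mL=10/39 → turn +1·90°
n=3: pose=(-6,-4,W); sL=30/173, sR=30/121; mL=-3375/20933, mR=-780/20933; mL+mR=-4155/20933 → advance -1; mR−mL=15/121 → turn +1·90°
n=4: pose=(-5,-4,S); sL=60/281, sR=60/337; mL=-6750/94697, mR=1680/94697; mL+mR=-5070/94697 → advance -1; mR−mL=30/337 → turn +1·90°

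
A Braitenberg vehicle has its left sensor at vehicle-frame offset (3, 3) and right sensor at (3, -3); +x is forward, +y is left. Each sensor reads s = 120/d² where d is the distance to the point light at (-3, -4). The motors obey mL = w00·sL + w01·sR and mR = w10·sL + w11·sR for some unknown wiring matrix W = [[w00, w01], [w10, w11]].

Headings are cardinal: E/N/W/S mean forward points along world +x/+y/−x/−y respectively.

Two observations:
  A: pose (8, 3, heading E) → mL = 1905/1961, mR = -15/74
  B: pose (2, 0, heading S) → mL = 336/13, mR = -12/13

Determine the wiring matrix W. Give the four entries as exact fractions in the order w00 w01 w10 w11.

obs A: pose=(8,3,E) → sL=15/37, sR=30/53, mL=1905/1961, mR=-15/74
obs B: pose=(2,0,S) → sL=24/13, sR=24, mL=336/13, mR=-12/13
sensor matrix S = [[15/37, 30/53], [24/13, 24]]; det S = 221400/25493
solve [mL_A; mL_B] = S·[w00; w01] and [mR_A; mR_B] = S·[w10; w11]:
  w00 = 1, w01 = 1, w10 = -1/2, w11 = 0

1 1 -1/2 0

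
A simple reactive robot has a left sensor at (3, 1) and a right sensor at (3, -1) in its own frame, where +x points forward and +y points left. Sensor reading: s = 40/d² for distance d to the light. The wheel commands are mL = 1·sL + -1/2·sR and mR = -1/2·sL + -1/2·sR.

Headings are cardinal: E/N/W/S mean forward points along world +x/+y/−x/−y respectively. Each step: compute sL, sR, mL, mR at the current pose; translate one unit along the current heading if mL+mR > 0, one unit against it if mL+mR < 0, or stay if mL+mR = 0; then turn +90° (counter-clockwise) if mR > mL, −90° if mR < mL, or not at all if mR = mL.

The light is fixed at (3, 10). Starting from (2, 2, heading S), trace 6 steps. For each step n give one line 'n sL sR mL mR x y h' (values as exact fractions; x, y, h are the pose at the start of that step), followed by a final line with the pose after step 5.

0 40/121 8/25 516/3025 -984/3025 2 2 S
1 1/2 10/13 3/26 -33/52 2 3 W
2 40/17 40/17 20/17 -40/17 3 3 N
3 20/29 4/9 122/261 -148/261 3 2 E
4 40/121 8/25 516/3025 -984/3025 2 2 S
5 1/2 10/13 3/26 -33/52 2 3 W
final 3 3 N

n=0: pose=(2,2,S); sL=40/121, sR=8/25; mL=516/3025, mR=-984/3025; mL+mR=-468/3025 → advance -1; mR−mL=-60/121 → turn -1·90°
n=1: pose=(2,3,W); sL=1/2, sR=10/13; mL=3/26, mR=-33/52; mL+mR=-27/52 → advance -1; mR−mL=-3/4 → turn -1·90°
n=2: pose=(3,3,N); sL=40/17, sR=40/17; mL=20/17, mR=-40/17; mL+mR=-20/17 → advance -1; mR−mL=-60/17 → turn -1·90°
n=3: pose=(3,2,E); sL=20/29, sR=4/9; mL=122/261, mR=-148/261; mL+mR=-26/261 → advance -1; mR−mL=-30/29 → turn -1·90°
n=4: pose=(2,2,S); sL=40/121, sR=8/25; mL=516/3025, mR=-984/3025; mL+mR=-468/3025 → advance -1; mR−mL=-60/121 → turn -1·90°
n=5: pose=(2,3,W); sL=1/2, sR=10/13; mL=3/26, mR=-33/52; mL+mR=-27/52 → advance -1; mR−mL=-3/4 → turn -1·90°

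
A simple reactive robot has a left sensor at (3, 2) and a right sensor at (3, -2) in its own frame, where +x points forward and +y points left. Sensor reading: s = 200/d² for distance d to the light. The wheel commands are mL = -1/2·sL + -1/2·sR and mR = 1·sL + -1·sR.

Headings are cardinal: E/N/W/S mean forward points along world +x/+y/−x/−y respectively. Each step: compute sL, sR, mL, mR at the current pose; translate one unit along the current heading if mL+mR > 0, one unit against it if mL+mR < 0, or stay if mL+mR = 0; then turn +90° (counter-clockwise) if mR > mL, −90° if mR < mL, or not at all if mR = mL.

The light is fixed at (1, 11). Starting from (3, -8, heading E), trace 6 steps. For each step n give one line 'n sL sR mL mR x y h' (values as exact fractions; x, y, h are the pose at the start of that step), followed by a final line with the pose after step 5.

n=0: pose=(3,-8,E); sL=100/157, sR=100/233; mL=-19500/36581, mR=7600/36581; mL+mR=-11900/36581 → advance -1; mR−mL=27100/36581 → turn +1·90°
n=1: pose=(2,-8,N); sL=200/257, sR=40/53; mL=-10440/13621, mR=320/13621; mL+mR=-10120/13621 → advance -1; mR−mL=10760/13621 → turn +1·90°
n=2: pose=(2,-9,W); sL=25/61, sR=25/41; mL=-1275/2501, mR=-500/2501; mL+mR=-1775/2501 → advance -1; mR−mL=775/2501 → turn +1·90°
n=3: pose=(3,-9,S); sL=40/109, sR=200/529; mL=-21480/57661, mR=-640/57661; mL+mR=-22120/57661 → advance -1; mR−mL=20840/57661 → turn +1·90°
n=4: pose=(3,-8,E); sL=100/157, sR=100/233; mL=-19500/36581, mR=7600/36581; mL+mR=-11900/36581 → advance -1; mR−mL=27100/36581 → turn +1·90°
n=5: pose=(2,-8,N); sL=200/257, sR=40/53; mL=-10440/13621, mR=320/13621; mL+mR=-10120/13621 → advance -1; mR−mL=10760/13621 → turn +1·90°

0 100/157 100/233 -19500/36581 7600/36581 3 -8 E
1 200/257 40/53 -10440/13621 320/13621 2 -8 N
2 25/61 25/41 -1275/2501 -500/2501 2 -9 W
3 40/109 200/529 -21480/57661 -640/57661 3 -9 S
4 100/157 100/233 -19500/36581 7600/36581 3 -8 E
5 200/257 40/53 -10440/13621 320/13621 2 -8 N
final 2 -9 W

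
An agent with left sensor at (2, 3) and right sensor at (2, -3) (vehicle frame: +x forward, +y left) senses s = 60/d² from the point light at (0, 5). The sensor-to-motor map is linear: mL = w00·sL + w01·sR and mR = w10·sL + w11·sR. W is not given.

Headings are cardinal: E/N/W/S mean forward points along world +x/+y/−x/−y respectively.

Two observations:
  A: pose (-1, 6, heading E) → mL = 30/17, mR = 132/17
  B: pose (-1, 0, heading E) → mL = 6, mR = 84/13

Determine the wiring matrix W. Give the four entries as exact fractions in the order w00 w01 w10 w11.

obs A: pose=(-1,6,E) → sL=60/17, sR=12, mL=30/17, mR=132/17
obs B: pose=(-1,0,E) → sL=12, sR=12/13, mL=6, mR=84/13
sensor matrix S = [[60/17, 12], [12, 12/13]]; det S = -31104/221
solve [mL_A; mL_B] = S·[w00; w01] and [mR_A; mR_B] = S·[w10; w11]:
  w00 = 1/2, w01 = 0, w10 = 1/2, w11 = 1/2

1/2 0 1/2 1/2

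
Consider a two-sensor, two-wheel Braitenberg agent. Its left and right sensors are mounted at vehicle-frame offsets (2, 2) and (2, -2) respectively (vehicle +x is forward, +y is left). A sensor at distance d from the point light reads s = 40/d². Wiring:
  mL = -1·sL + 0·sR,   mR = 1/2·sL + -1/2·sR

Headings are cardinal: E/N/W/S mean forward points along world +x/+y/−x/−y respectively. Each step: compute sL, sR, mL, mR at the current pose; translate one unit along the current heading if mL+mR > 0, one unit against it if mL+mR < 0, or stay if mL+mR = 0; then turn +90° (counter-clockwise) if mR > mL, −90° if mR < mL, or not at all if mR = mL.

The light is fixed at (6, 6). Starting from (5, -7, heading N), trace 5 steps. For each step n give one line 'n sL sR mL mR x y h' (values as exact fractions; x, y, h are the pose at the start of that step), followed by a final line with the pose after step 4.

0 4/13 20/61 -4/13 -8/793 5 -7 N
1 8/53 40/153 -8/53 -448/8109 5 -8 W
2 2/13 2/13 -2/13 0 6 -8 S
3 8/25 40/229 -8/25 416/5725 6 -7 E
4 4/13 20/61 -4/13 -8/793 5 -7 N
final 5 -8 W

n=0: pose=(5,-7,N); sL=4/13, sR=20/61; mL=-4/13, mR=-8/793; mL+mR=-252/793 → advance -1; mR−mL=236/793 → turn +1·90°
n=1: pose=(5,-8,W); sL=8/53, sR=40/153; mL=-8/53, mR=-448/8109; mL+mR=-1672/8109 → advance -1; mR−mL=776/8109 → turn +1·90°
n=2: pose=(6,-8,S); sL=2/13, sR=2/13; mL=-2/13, mR=0; mL+mR=-2/13 → advance -1; mR−mL=2/13 → turn +1·90°
n=3: pose=(6,-7,E); sL=8/25, sR=40/229; mL=-8/25, mR=416/5725; mL+mR=-1416/5725 → advance -1; mR−mL=2248/5725 → turn +1·90°
n=4: pose=(5,-7,N); sL=4/13, sR=20/61; mL=-4/13, mR=-8/793; mL+mR=-252/793 → advance -1; mR−mL=236/793 → turn +1·90°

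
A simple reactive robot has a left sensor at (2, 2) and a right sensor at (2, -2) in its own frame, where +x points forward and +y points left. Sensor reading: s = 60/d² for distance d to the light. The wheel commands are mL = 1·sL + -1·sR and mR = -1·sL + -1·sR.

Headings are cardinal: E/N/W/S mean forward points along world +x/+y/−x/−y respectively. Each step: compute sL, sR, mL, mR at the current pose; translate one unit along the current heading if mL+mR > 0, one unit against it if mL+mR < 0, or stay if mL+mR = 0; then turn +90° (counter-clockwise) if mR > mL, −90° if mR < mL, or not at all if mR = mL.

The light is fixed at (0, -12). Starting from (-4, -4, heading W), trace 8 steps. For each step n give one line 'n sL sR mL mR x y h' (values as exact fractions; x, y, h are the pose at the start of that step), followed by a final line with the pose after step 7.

0 5/6 15/34 20/51 -65/51 -4 -4 W
1 12/25 60/101 -288/2525 -2712/2525 -3 -4 N
2 30/41 30/13 -840/533 -1620/533 -3 -5 E
3 60/29 60/61 1920/1769 -5400/1769 -4 -5 S
4 5/6 15/34 20/51 -65/51 -4 -4 W
5 12/25 60/101 -288/2525 -2712/2525 -3 -4 N
6 30/41 30/13 -840/533 -1620/533 -3 -5 E
7 60/29 60/61 1920/1769 -5400/1769 -4 -5 S
final -4 -4 W

n=0: pose=(-4,-4,W); sL=5/6, sR=15/34; mL=20/51, mR=-65/51; mL+mR=-15/17 → advance -1; mR−mL=-5/3 → turn -1·90°
n=1: pose=(-3,-4,N); sL=12/25, sR=60/101; mL=-288/2525, mR=-2712/2525; mL+mR=-120/101 → advance -1; mR−mL=-24/25 → turn -1·90°
n=2: pose=(-3,-5,E); sL=30/41, sR=30/13; mL=-840/533, mR=-1620/533; mL+mR=-60/13 → advance -1; mR−mL=-60/41 → turn -1·90°
n=3: pose=(-4,-5,S); sL=60/29, sR=60/61; mL=1920/1769, mR=-5400/1769; mL+mR=-120/61 → advance -1; mR−mL=-120/29 → turn -1·90°
n=4: pose=(-4,-4,W); sL=5/6, sR=15/34; mL=20/51, mR=-65/51; mL+mR=-15/17 → advance -1; mR−mL=-5/3 → turn -1·90°
n=5: pose=(-3,-4,N); sL=12/25, sR=60/101; mL=-288/2525, mR=-2712/2525; mL+mR=-120/101 → advance -1; mR−mL=-24/25 → turn -1·90°
n=6: pose=(-3,-5,E); sL=30/41, sR=30/13; mL=-840/533, mR=-1620/533; mL+mR=-60/13 → advance -1; mR−mL=-60/41 → turn -1·90°
n=7: pose=(-4,-5,S); sL=60/29, sR=60/61; mL=1920/1769, mR=-5400/1769; mL+mR=-120/61 → advance -1; mR−mL=-120/29 → turn -1·90°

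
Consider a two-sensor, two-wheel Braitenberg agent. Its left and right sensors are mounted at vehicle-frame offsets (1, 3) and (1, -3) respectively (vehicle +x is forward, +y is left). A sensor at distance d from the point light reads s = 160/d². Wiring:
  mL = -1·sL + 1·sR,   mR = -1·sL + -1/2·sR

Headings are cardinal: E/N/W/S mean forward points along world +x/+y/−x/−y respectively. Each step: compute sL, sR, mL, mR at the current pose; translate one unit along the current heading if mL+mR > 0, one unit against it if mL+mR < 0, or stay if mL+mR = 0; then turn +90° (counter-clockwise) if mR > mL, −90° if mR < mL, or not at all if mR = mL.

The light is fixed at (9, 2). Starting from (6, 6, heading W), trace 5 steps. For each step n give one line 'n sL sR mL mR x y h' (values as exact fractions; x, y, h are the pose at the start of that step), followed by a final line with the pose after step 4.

n=0: pose=(6,6,W); sL=160/17, sR=32/13; mL=-1536/221, mR=-2352/221; mL+mR=-3888/221 → advance -1; mR−mL=-48/13 → turn -1·90°
n=1: pose=(7,6,N); sL=16/5, sR=80/13; mL=192/65, mR=-408/65; mL+mR=-216/65 → advance -1; mR−mL=-120/13 → turn -1·90°
n=2: pose=(7,5,E); sL=160/37, sR=160; mL=5760/37, mR=-3120/37; mL+mR=2640/37 → advance +1; mR−mL=-240 → turn -1·90°
n=3: pose=(8,5,S); sL=20, sR=8; mL=-12, mR=-24; mL+mR=-36 → advance -1; mR−mL=-12 → turn -1·90°
n=4: pose=(8,6,W); sL=32, sR=160/53; mL=-1536/53, mR=-1776/53; mL+mR=-3312/53 → advance -1; mR−mL=-240/53 → turn -1·90°

0 160/17 32/13 -1536/221 -2352/221 6 6 W
1 16/5 80/13 192/65 -408/65 7 6 N
2 160/37 160 5760/37 -3120/37 7 5 E
3 20 8 -12 -24 8 5 S
4 32 160/53 -1536/53 -1776/53 8 6 W
final 9 6 N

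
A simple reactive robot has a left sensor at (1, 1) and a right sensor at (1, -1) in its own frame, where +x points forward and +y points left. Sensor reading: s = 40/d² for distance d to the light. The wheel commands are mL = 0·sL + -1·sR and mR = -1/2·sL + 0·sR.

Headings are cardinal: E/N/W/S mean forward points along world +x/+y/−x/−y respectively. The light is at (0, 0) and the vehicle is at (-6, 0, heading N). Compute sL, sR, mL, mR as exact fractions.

left sensor world pos  = (-7, 1); dL² = 50
right sensor world pos = (-5, 1); dR² = 26
sL = 40/50 = 4/5
sR = 40/26 = 20/13
mL = 0·sL + -1·sR = -20/13
mR = -1/2·sL + 0·sR = -2/5

4/5 20/13 -20/13 -2/5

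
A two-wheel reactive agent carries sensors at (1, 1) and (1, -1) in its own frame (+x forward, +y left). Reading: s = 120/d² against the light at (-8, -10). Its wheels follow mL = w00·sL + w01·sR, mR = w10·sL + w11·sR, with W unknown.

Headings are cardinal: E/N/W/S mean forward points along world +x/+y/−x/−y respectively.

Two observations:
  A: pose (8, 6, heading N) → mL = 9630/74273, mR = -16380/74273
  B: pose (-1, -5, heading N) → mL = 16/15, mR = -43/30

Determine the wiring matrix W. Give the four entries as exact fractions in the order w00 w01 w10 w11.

obs A: pose=(8,6,N) → sL=60/257, sR=60/289, mL=9630/74273, mR=-16380/74273
obs B: pose=(-1,-5,N) → sL=5/3, sR=6/5, mL=16/15, mR=-43/30
sensor matrix S = [[60/257, 60/289], [5/3, 6/5]]; det S = -4892/74273
solve [mL_A; mL_B] = S·[w00; w01] and [mR_A; mR_B] = S·[w10; w11]:
  w00 = 1, w01 = -1/2, w10 = -1/2, w11 = -1/2

1 -1/2 -1/2 -1/2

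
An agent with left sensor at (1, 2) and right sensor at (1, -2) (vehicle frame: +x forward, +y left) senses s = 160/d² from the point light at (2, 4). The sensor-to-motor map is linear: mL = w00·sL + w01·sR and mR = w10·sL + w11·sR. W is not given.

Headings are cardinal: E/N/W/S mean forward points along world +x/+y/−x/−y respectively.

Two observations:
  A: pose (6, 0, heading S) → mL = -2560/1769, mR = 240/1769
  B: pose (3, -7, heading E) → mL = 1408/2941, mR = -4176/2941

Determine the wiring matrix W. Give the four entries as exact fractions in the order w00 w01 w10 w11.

1/2 -1/2 -1 1/2

obs A: pose=(6,0,S) → sL=160/61, sR=160/29, mL=-2560/1769, mR=240/1769
obs B: pose=(3,-7,E) → sL=32/17, sR=160/173, mL=1408/2941, mR=-4176/2941
sensor matrix S = [[160/61, 160/29], [32/17, 160/173]]; det S = -41410560/5202629
solve [mL_A; mL_B] = S·[w00; w01] and [mR_A; mR_B] = S·[w10; w11]:
  w00 = 1/2, w01 = -1/2, w10 = -1, w11 = 1/2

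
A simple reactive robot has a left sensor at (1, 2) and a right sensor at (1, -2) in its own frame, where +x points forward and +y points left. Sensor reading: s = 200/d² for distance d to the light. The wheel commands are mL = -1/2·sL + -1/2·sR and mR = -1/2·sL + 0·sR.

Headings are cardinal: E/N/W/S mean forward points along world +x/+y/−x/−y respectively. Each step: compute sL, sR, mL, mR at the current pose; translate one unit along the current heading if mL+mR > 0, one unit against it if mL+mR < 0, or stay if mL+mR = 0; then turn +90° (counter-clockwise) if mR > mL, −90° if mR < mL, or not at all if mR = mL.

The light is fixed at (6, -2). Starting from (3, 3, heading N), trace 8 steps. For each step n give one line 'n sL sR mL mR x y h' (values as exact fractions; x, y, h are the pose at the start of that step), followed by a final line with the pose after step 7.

0 200/61 200/37 -9800/2257 -100/61 3 3 N
1 10 50/13 -90/13 -5 3 2 W
2 200/9 8 -136/9 -100/9 4 2 S
3 4 20 -12 -2 4 3 E
4 200/61 200/37 -9800/2257 -100/61 3 3 N
5 10 50/13 -90/13 -5 3 2 W
6 200/9 8 -136/9 -100/9 4 2 S
7 4 20 -12 -2 4 3 E
final 3 3 N

n=0: pose=(3,3,N); sL=200/61, sR=200/37; mL=-9800/2257, mR=-100/61; mL+mR=-13500/2257 → advance -1; mR−mL=100/37 → turn +1·90°
n=1: pose=(3,2,W); sL=10, sR=50/13; mL=-90/13, mR=-5; mL+mR=-155/13 → advance -1; mR−mL=25/13 → turn +1·90°
n=2: pose=(4,2,S); sL=200/9, sR=8; mL=-136/9, mR=-100/9; mL+mR=-236/9 → advance -1; mR−mL=4 → turn +1·90°
n=3: pose=(4,3,E); sL=4, sR=20; mL=-12, mR=-2; mL+mR=-14 → advance -1; mR−mL=10 → turn +1·90°
n=4: pose=(3,3,N); sL=200/61, sR=200/37; mL=-9800/2257, mR=-100/61; mL+mR=-13500/2257 → advance -1; mR−mL=100/37 → turn +1·90°
n=5: pose=(3,2,W); sL=10, sR=50/13; mL=-90/13, mR=-5; mL+mR=-155/13 → advance -1; mR−mL=25/13 → turn +1·90°
n=6: pose=(4,2,S); sL=200/9, sR=8; mL=-136/9, mR=-100/9; mL+mR=-236/9 → advance -1; mR−mL=4 → turn +1·90°
n=7: pose=(4,3,E); sL=4, sR=20; mL=-12, mR=-2; mL+mR=-14 → advance -1; mR−mL=10 → turn +1·90°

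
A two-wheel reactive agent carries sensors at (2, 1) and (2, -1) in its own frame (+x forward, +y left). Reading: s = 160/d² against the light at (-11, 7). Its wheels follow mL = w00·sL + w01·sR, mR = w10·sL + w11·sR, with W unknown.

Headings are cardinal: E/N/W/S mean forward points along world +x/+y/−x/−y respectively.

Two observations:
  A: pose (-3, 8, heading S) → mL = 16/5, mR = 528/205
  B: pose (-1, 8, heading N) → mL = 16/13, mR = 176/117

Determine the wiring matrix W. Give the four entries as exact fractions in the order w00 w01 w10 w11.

0 1 1/2 1/2

obs A: pose=(-3,8,S) → sL=80/41, sR=16/5, mL=16/5, mR=528/205
obs B: pose=(-1,8,N) → sL=16/9, sR=16/13, mL=16/13, mR=176/117
sensor matrix S = [[80/41, 16/5], [16/9, 16/13]]; det S = -78848/23985
solve [mL_A; mL_B] = S·[w00; w01] and [mR_A; mR_B] = S·[w10; w11]:
  w00 = 0, w01 = 1, w10 = 1/2, w11 = 1/2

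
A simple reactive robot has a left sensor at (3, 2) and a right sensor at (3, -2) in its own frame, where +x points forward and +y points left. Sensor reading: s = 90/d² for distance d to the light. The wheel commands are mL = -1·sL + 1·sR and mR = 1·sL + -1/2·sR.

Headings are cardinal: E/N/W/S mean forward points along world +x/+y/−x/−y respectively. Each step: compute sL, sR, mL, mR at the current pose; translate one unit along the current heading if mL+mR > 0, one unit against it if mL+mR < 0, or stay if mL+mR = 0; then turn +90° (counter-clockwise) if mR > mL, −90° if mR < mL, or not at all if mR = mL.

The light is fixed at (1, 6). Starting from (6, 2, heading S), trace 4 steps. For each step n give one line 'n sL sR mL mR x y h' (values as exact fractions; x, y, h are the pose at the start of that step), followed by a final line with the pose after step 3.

0 45/49 45/29 900/1421 405/2842 6 2 S
1 90/53 90/13 3600/689 -1215/689 6 1 W
2 45/4 9/4 -9 81/8 5 1 N
3 90/37 18 576/37 -243/37 5 2 W
final 4 2 N

n=0: pose=(6,2,S); sL=45/49, sR=45/29; mL=900/1421, mR=405/2842; mL+mR=45/58 → advance +1; mR−mL=-1395/2842 → turn -1·90°
n=1: pose=(6,1,W); sL=90/53, sR=90/13; mL=3600/689, mR=-1215/689; mL+mR=45/13 → advance +1; mR−mL=-4815/689 → turn -1·90°
n=2: pose=(5,1,N); sL=45/4, sR=9/4; mL=-9, mR=81/8; mL+mR=9/8 → advance +1; mR−mL=153/8 → turn +1·90°
n=3: pose=(5,2,W); sL=90/37, sR=18; mL=576/37, mR=-243/37; mL+mR=9 → advance +1; mR−mL=-819/37 → turn -1·90°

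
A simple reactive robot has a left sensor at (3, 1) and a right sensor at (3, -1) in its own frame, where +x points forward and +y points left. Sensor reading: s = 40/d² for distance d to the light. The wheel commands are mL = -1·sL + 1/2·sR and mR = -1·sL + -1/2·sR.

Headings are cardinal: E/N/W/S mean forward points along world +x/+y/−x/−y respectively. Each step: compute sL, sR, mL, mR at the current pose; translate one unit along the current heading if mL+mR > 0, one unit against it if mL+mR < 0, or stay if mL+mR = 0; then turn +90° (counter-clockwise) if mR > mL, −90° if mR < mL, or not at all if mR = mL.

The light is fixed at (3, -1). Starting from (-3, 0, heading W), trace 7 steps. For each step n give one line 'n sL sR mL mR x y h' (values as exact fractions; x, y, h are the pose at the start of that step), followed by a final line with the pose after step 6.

n=0: pose=(-3,0,W); sL=40/81, sR=8/17; mL=-356/1377, mR=-1004/1377; mL+mR=-80/81 → advance -1; mR−mL=-8/17 → turn -1·90°
n=1: pose=(-2,0,N); sL=10/13, sR=5/4; mL=-15/104, mR=-145/104; mL+mR=-20/13 → advance -1; mR−mL=-5/4 → turn -1·90°
n=2: pose=(-2,-1,E); sL=8, sR=8; mL=-4, mR=-12; mL+mR=-16 → advance -1; mR−mL=-8 → turn -1·90°
n=3: pose=(-3,-1,S); sL=20/17, sR=20/29; mL=-410/493, mR=-750/493; mL+mR=-40/17 → advance -1; mR−mL=-20/29 → turn -1·90°
n=4: pose=(-3,0,W); sL=40/81, sR=8/17; mL=-356/1377, mR=-1004/1377; mL+mR=-80/81 → advance -1; mR−mL=-8/17 → turn -1·90°
n=5: pose=(-2,0,N); sL=10/13, sR=5/4; mL=-15/104, mR=-145/104; mL+mR=-20/13 → advance -1; mR−mL=-5/4 → turn -1·90°
n=6: pose=(-2,-1,E); sL=8, sR=8; mL=-4, mR=-12; mL+mR=-16 → advance -1; mR−mL=-8 → turn -1·90°

0 40/81 8/17 -356/1377 -1004/1377 -3 0 W
1 10/13 5/4 -15/104 -145/104 -2 0 N
2 8 8 -4 -12 -2 -1 E
3 20/17 20/29 -410/493 -750/493 -3 -1 S
4 40/81 8/17 -356/1377 -1004/1377 -3 0 W
5 10/13 5/4 -15/104 -145/104 -2 0 N
6 8 8 -4 -12 -2 -1 E
final -3 -1 S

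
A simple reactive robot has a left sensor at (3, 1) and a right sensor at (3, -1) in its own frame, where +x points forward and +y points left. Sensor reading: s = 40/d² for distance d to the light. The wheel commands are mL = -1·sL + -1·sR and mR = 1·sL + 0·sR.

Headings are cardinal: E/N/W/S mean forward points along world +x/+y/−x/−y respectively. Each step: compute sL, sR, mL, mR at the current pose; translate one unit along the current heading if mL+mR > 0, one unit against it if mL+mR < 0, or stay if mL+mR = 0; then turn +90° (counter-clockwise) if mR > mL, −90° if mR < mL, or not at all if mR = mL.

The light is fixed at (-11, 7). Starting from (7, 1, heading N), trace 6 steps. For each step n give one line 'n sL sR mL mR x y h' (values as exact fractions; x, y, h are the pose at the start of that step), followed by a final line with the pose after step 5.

0 20/149 4/37 -1336/5513 20/149 7 1 N
1 40/289 40/261 -22000/75429 40/289 7 0 W
2 2/25 5/53 -231/1325 2/25 8 0 S
3 40/509 40/533 -41680/271297 40/509 8 1 E
4 20/149 4/37 -1336/5513 20/149 7 1 N
5 40/289 40/261 -22000/75429 40/289 7 0 W
final 8 0 S

n=0: pose=(7,1,N); sL=20/149, sR=4/37; mL=-1336/5513, mR=20/149; mL+mR=-4/37 → advance -1; mR−mL=2076/5513 → turn +1·90°
n=1: pose=(7,0,W); sL=40/289, sR=40/261; mL=-22000/75429, mR=40/289; mL+mR=-40/261 → advance -1; mR−mL=32440/75429 → turn +1·90°
n=2: pose=(8,0,S); sL=2/25, sR=5/53; mL=-231/1325, mR=2/25; mL+mR=-5/53 → advance -1; mR−mL=337/1325 → turn +1·90°
n=3: pose=(8,1,E); sL=40/509, sR=40/533; mL=-41680/271297, mR=40/509; mL+mR=-40/533 → advance -1; mR−mL=63000/271297 → turn +1·90°
n=4: pose=(7,1,N); sL=20/149, sR=4/37; mL=-1336/5513, mR=20/149; mL+mR=-4/37 → advance -1; mR−mL=2076/5513 → turn +1·90°
n=5: pose=(7,0,W); sL=40/289, sR=40/261; mL=-22000/75429, mR=40/289; mL+mR=-40/261 → advance -1; mR−mL=32440/75429 → turn +1·90°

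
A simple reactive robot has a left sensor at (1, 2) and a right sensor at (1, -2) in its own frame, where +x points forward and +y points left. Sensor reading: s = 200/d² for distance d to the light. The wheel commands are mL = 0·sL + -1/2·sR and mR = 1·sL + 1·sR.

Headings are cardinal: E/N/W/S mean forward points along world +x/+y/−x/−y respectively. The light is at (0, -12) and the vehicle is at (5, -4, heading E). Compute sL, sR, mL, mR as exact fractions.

left sensor world pos  = (6, -2); dL² = 136
right sensor world pos = (6, -6); dR² = 72
sL = 200/136 = 25/17
sR = 200/72 = 25/9
mL = 0·sL + -1/2·sR = -25/18
mR = 1·sL + 1·sR = 650/153

25/17 25/9 -25/18 650/153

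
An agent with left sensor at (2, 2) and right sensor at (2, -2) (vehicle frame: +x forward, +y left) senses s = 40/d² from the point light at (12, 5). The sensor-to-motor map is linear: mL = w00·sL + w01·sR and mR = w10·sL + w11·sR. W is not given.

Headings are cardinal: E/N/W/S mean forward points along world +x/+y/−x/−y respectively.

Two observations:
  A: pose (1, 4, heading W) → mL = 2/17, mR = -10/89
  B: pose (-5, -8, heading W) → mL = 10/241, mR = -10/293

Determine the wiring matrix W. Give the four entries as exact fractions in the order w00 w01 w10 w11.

0 1/2 -1/2 0

obs A: pose=(1,4,W) → sL=20/89, sR=4/17, mL=2/17, mR=-10/89
obs B: pose=(-5,-8,W) → sL=20/293, sR=20/241, mL=10/241, mR=-10/293
sensor matrix S = [[20/89, 4/17], [20/293, 20/241]]; det S = 276480/106837469
solve [mL_A; mL_B] = S·[w00; w01] and [mR_A; mR_B] = S·[w10; w11]:
  w00 = 0, w01 = 1/2, w10 = -1/2, w11 = 0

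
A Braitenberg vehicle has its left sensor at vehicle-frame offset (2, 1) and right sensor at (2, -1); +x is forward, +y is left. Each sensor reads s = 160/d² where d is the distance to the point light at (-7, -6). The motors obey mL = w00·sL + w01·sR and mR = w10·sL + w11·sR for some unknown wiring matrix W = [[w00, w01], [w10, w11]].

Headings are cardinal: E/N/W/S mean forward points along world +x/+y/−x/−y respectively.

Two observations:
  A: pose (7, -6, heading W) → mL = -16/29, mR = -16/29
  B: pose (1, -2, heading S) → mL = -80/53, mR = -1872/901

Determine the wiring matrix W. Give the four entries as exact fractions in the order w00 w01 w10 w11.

0 -1/2 1/2 -1

obs A: pose=(7,-6,W) → sL=32/29, sR=32/29, mL=-16/29, mR=-16/29
obs B: pose=(1,-2,S) → sL=32/17, sR=160/53, mL=-80/53, mR=-1872/901
sensor matrix S = [[32/29, 32/29], [32/17, 160/53]]; det S = 32768/26129
solve [mL_A; mL_B] = S·[w00; w01] and [mR_A; mR_B] = S·[w10; w11]:
  w00 = 0, w01 = -1/2, w10 = 1/2, w11 = -1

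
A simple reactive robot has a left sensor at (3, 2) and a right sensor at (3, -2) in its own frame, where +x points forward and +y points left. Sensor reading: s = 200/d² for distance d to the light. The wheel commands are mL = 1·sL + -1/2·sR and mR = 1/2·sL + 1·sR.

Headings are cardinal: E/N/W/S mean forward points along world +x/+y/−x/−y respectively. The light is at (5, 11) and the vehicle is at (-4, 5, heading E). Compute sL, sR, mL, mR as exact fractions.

50/13 2 37/13 51/13

left sensor world pos  = (-1, 7); dL² = 52
right sensor world pos = (-1, 3); dR² = 100
sL = 200/52 = 50/13
sR = 200/100 = 2
mL = 1·sL + -1/2·sR = 37/13
mR = 1/2·sL + 1·sR = 51/13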